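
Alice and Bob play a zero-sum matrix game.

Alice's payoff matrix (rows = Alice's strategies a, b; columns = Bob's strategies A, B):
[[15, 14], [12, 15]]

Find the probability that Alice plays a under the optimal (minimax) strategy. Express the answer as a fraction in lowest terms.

Row minima are 14 and 12, so Alice's maximin is 14; column maxima are 15 and 15, so Bob's minimax is 15. These differ, so the equilibrium is in mixed strategies.
Let Alice play a with probability p. Bob is indifferent when 15p + 12(1−p) = 14p + 15(1−p), giving p = 3/4.

3/4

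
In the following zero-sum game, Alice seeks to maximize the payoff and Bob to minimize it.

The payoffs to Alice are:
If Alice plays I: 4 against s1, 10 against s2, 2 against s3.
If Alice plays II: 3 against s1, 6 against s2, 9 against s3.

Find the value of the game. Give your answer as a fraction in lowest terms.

15/4

Column s2 is strictly dominated by s1 for Bob (it gives Alice more in every row).
The remaining 2×2 game on (I, II) × (s1, s3) has no saddle point. Let Alice play I with probability p; indifference gives 4p + 3(1−p) = 2p + 9(1−p), so p = 3/4.
Similarly Bob's optimal q on s1 is 7/8, and the value is 4·(7/8) + (2)·(1/8) = 15/4.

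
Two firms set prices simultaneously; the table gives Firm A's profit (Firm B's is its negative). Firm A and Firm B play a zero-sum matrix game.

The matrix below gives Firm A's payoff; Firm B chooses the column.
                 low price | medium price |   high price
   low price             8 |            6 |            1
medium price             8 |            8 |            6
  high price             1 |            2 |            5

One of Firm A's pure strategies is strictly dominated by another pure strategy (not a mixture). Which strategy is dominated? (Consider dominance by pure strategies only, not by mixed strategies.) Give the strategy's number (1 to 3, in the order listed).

Compare high price with medium price: 8 > 1, 8 > 2, 6 > 5.
So medium price strictly dominates high price for Firm A; high price is strictly dominated.

3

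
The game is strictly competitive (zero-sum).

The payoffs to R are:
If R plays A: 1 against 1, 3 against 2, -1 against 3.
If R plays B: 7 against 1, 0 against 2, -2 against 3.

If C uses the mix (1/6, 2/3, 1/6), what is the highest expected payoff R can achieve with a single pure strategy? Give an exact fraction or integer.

A: (1)·(1/6) + (3)·(2/3) + (-1)·(1/6) = 2.
B: (7)·(1/6) + (0)·(2/3) + (-2)·(1/6) = 5/6.
The best pure response is A with expected payoff 2.

2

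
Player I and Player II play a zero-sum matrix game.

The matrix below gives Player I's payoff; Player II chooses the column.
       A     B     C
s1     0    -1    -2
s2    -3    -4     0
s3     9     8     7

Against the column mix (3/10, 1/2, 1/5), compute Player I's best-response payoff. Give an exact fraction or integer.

81/10

s1: (0)·(3/10) + (-1)·(1/2) + (-2)·(1/5) = -9/10.
s2: (-3)·(3/10) + (-4)·(1/2) + (0)·(1/5) = -29/10.
s3: (9)·(3/10) + (8)·(1/2) + (7)·(1/5) = 81/10.
The best pure response is s3 with expected payoff 81/10.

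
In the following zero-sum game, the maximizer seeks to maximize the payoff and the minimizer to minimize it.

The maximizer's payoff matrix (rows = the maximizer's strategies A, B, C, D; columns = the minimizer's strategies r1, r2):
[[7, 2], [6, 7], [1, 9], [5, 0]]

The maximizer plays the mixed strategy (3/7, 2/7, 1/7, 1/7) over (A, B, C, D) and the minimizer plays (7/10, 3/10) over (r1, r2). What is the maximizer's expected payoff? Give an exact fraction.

36/7

Against (7/10, 3/10), each row's expected payoff is A: 11/2; B: 63/10; C: 17/5; D: 7/2.
Taking the (3/7, 2/7, 1/7, 1/7)-weighted average: (3/7)·(11/2) + (2/7)·(63/10) + (1/7)·(17/5) + (1/7)·(7/2) = 36/7.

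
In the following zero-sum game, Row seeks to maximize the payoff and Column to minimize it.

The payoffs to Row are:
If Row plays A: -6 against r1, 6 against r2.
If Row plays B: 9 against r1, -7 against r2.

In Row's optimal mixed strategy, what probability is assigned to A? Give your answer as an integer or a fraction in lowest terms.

4/7

Row minima are -6 and -7, so Row's maximin is -6; column maxima are 9 and 6, so Column's minimax is 6. These differ, so the equilibrium is in mixed strategies.
Let Row play A with probability p. Column is indifferent when −6p + 9(1−p) = 6p − 7(1−p), giving p = 4/7.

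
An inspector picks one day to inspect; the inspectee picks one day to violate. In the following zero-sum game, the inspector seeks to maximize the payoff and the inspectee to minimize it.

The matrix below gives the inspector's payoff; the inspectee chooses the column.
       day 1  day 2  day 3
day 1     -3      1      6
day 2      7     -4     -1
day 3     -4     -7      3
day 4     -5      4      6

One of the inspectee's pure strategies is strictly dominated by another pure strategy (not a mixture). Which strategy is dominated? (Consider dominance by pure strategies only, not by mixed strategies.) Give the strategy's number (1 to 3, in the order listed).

3

The inspectee prefers columns that give the inspector less. Compare day 3 with day 2: 1 < 6, -4 < -1, -7 < 3, 4 < 6.
So day 2 strictly dominates day 3 for the inspectee; day 3 is strictly dominated.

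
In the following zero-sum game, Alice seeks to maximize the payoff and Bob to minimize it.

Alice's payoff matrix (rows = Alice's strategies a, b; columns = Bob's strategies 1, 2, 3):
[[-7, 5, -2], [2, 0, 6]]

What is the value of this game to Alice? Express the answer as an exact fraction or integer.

5/7

Column 3 is strictly dominated by 1 for Bob (it gives Alice more in every row).
The remaining 2×2 game on (a, b) × (1, 2) has no saddle point. Let Alice play a with probability p; indifference gives −7p + 2(1−p) = 5p, so p = 1/7.
Similarly Bob's optimal q on 1 is 5/14, and the value is -7·(5/14) + (5)·(9/14) = 5/7.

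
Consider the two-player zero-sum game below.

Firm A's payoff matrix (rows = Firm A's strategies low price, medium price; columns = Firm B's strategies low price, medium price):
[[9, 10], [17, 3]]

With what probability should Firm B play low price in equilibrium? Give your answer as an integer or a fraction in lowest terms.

7/15

Row minima are 9 and 3, so Firm A's maximin is 9; column maxima are 17 and 10, so Firm B's minimax is 10. These differ, so the equilibrium is in mixed strategies.
Let Firm B play low price with probability q. Firm A is indifferent when 9q + 10(1−q) = 17q + 3(1−q), giving q = 7/15.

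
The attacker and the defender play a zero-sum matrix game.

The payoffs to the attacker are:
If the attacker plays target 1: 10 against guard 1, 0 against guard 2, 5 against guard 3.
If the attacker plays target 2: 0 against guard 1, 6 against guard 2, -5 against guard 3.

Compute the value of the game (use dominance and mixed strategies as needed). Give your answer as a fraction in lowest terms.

15/8

Column guard 1 is strictly dominated by guard 3 for the defender (it gives the attacker more in every row).
The remaining 2×2 game on (target 1, target 2) × (guard 2, guard 3) has no saddle point. Let the attacker play target 1 with probability p; indifference gives 6(1−p) = 5p − 5(1−p), so p = 11/16.
Similarly the defender's optimal q on guard 2 is 5/8, and the value is 0·(5/8) + (5)·(3/8) = 15/8.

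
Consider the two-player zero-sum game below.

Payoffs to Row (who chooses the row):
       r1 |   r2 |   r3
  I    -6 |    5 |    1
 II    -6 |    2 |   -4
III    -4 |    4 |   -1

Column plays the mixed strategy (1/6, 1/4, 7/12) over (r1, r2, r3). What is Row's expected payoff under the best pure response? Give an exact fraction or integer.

I: (-6)·(1/6) + (5)·(1/4) + (1)·(7/12) = 5/6.
II: (-6)·(1/6) + (2)·(1/4) + (-4)·(7/12) = -17/6.
III: (-4)·(1/6) + (4)·(1/4) + (-1)·(7/12) = -1/4.
The best pure response is I with expected payoff 5/6.

5/6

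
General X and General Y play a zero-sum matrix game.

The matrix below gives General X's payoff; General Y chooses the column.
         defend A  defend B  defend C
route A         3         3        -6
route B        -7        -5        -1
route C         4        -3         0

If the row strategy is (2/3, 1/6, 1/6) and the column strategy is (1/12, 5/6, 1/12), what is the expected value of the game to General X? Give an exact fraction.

1/3

Against (1/12, 5/6, 1/12), each row's expected payoff is route A: 9/4; route B: -29/6; route C: -13/6.
Taking the (2/3, 1/6, 1/6)-weighted average: (2/3)·(9/4) + (1/6)·(-29/6) + (1/6)·(-13/6) = 1/3.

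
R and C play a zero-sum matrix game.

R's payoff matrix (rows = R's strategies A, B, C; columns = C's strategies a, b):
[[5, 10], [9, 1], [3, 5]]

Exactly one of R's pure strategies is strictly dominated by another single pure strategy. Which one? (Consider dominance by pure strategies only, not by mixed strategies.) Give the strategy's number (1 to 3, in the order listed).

Compare C with A: 5 > 3, 10 > 5.
So A strictly dominates C for R; C is strictly dominated.

3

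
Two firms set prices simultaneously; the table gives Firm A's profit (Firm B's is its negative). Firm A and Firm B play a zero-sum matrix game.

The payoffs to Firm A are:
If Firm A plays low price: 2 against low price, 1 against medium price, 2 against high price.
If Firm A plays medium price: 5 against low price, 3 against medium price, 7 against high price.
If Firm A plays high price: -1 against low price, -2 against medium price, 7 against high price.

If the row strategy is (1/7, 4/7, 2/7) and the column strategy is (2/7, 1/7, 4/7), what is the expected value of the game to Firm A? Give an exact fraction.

Against (2/7, 1/7, 4/7), each row's expected payoff is low price: 13/7; medium price: 41/7; high price: 24/7.
Taking the (1/7, 4/7, 2/7)-weighted average: (1/7)·(13/7) + (4/7)·(41/7) + (2/7)·(24/7) = 225/49.

225/49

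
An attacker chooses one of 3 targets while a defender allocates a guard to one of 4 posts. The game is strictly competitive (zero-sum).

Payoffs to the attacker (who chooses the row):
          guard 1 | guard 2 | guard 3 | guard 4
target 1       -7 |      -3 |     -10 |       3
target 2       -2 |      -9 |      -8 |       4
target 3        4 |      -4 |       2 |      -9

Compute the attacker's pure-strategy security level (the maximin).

-9

The worst-case payoff for each row is target 1: -10, target 2: -9, target 3: -9.
The best of these is -9.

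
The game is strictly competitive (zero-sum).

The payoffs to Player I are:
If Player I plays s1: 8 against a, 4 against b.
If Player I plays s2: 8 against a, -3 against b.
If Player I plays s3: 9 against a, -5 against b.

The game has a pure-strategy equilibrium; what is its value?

Row minima: 4, -3, -5 → Player I's maximin is 4.
Column maxima: 9, 4 → Player II's minimax is 4.
They coincide at (s1, b), so the value is 4.

4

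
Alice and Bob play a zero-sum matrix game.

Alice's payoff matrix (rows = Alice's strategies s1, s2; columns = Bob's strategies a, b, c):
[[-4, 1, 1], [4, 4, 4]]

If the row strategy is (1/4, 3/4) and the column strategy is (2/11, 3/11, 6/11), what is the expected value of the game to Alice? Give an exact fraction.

Against (2/11, 3/11, 6/11), each row's expected payoff is s1: 1/11; s2: 4.
Taking the (1/4, 3/4)-weighted average: (1/4)·(1/11) + (3/4)·(4) = 133/44.

133/44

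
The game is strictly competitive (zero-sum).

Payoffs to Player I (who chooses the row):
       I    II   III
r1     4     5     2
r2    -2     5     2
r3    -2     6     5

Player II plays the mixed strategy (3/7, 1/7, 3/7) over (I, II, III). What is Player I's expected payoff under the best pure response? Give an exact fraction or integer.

r1: (4)·(3/7) + (5)·(1/7) + (2)·(3/7) = 23/7.
r2: (-2)·(3/7) + (5)·(1/7) + (2)·(3/7) = 5/7.
r3: (-2)·(3/7) + (6)·(1/7) + (5)·(3/7) = 15/7.
The best pure response is r1 with expected payoff 23/7.

23/7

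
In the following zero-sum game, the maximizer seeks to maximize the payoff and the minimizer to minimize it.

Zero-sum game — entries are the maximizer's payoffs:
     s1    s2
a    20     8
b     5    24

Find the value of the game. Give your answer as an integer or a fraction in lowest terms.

440/31

Row minima are 8 and 5, so the maximizer's maximin is 8; column maxima are 20 and 24, so the minimizer's minimax is 20. These differ, so the equilibrium is in mixed strategies.
Let the maximizer play a with probability p. The minimizer is indifferent when 20p + 5(1−p) = 8p + 24(1−p), giving p = 19/31.
Let the minimizer play s1 with probability q. The maximizer is indifferent when 20q + 8(1−q) = 5q + 24(1−q), giving q = 16/31.
The value is 20·(16/31) + (8)·(15/31) = 440/31.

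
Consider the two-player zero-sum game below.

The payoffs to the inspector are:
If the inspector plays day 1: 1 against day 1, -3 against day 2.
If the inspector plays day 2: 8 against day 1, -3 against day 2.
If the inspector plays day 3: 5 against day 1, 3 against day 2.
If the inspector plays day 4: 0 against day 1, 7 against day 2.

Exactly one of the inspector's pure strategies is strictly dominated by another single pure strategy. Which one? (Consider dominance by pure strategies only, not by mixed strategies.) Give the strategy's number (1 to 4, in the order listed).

Compare day 1 with day 3: 5 > 1, 3 > -3.
So day 3 strictly dominates day 1 for the inspector; day 1 is strictly dominated.

1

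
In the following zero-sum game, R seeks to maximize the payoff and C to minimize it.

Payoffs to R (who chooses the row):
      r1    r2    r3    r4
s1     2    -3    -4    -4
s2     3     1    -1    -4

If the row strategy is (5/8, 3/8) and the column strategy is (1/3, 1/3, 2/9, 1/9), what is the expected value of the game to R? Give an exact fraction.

Against (1/3, 1/3, 2/9, 1/9), each row's expected payoff is s1: -5/3; s2: 2/3.
Taking the (5/8, 3/8)-weighted average: (5/8)·(-5/3) + (3/8)·(2/3) = -19/24.

-19/24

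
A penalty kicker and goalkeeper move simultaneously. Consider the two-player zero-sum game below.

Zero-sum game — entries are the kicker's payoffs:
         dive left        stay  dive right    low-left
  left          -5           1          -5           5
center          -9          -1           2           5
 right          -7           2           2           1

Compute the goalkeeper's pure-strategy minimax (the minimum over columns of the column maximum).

-5

The worst case (largest entry) in each column is dive left: -5, stay: 2, dive right: 2, low-left: 5.
The best (smallest) of these is -5.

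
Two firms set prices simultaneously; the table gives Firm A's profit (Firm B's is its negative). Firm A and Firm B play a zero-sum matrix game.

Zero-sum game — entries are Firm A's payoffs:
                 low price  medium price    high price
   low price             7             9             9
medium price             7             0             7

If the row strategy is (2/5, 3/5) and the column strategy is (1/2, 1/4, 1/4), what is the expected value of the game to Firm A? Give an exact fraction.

Against (1/2, 1/4, 1/4), each row's expected payoff is low price: 8; medium price: 21/4.
Taking the (2/5, 3/5)-weighted average: (2/5)·(8) + (3/5)·(21/4) = 127/20.

127/20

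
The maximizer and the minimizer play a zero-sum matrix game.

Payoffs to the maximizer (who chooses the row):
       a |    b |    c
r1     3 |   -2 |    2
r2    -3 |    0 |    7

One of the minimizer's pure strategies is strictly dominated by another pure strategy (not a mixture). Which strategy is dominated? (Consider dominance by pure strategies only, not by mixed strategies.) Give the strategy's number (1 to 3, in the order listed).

The minimizer prefers columns that give the maximizer less. Compare c with b: -2 < 2, 0 < 7.
So b strictly dominates c for the minimizer; c is strictly dominated.

3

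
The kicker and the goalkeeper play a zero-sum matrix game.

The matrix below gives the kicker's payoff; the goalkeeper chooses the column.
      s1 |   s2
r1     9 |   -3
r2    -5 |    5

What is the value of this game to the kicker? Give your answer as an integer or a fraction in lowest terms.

15/11

Row minima are -3 and -5, so the kicker's maximin is -3; column maxima are 9 and 5, so the goalkeeper's minimax is 5. These differ, so the equilibrium is in mixed strategies.
Let the kicker play r1 with probability p. The goalkeeper is indifferent when 9p − 5(1−p) = −3p + 5(1−p), giving p = 5/11.
Let the goalkeeper play s1 with probability q. The kicker is indifferent when 9q − 3(1−q) = −5q + 5(1−q), giving q = 4/11.
The value is 9·(4/11) + (-3)·(7/11) = 15/11.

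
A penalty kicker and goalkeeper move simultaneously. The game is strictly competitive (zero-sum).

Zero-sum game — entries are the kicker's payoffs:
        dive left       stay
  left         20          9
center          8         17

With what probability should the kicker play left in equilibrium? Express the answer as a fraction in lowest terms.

9/20

Row minima are 9 and 8, so the kicker's maximin is 9; column maxima are 20 and 17, so the goalkeeper's minimax is 17. These differ, so the equilibrium is in mixed strategies.
Let the kicker play left with probability p. The goalkeeper is indifferent when 20p + 8(1−p) = 9p + 17(1−p), giving p = 9/20.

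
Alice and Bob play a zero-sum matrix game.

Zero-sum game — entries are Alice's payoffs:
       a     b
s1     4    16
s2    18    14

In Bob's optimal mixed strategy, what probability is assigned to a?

Row minima are 4 and 14, so Alice's maximin is 14; column maxima are 18 and 16, so Bob's minimax is 16. These differ, so the equilibrium is in mixed strategies.
Let Bob play a with probability q. Alice is indifferent when 4q + 16(1−q) = 18q + 14(1−q), giving q = 1/8.

1/8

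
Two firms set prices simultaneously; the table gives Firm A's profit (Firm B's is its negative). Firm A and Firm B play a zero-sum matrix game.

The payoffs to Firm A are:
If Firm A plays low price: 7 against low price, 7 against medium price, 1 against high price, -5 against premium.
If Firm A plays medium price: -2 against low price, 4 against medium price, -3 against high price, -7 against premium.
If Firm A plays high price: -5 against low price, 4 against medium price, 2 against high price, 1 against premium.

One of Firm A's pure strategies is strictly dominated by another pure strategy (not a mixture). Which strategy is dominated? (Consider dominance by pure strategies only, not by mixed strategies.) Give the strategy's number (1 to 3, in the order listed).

Compare medium price with low price: 7 > -2, 7 > 4, 1 > -3, -5 > -7.
So low price strictly dominates medium price for Firm A; medium price is strictly dominated.

2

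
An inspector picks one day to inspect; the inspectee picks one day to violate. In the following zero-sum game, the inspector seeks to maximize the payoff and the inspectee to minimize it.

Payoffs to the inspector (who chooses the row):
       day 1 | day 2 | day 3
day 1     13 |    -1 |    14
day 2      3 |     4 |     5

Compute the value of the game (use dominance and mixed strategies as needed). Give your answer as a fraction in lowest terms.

Column day 3 is strictly dominated by day 1 for the inspectee (it gives the inspector more in every row).
The remaining 2×2 game on (day 1, day 2) × (day 1, day 2) has no saddle point. Let the inspector play day 1 with probability p; indifference gives 13p + 3(1−p) = −p + 4(1−p), so p = 1/15.
Similarly the inspectee's optimal q on day 1 is 1/3, and the value is 13·(1/3) + (-1)·(2/3) = 11/3.

11/3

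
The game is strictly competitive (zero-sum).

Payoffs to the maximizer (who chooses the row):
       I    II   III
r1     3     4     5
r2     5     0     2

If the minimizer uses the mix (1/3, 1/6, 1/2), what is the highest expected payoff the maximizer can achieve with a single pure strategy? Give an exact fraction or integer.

r1: (3)·(1/3) + (4)·(1/6) + (5)·(1/2) = 25/6.
r2: (5)·(1/3) + (0)·(1/6) + (2)·(1/2) = 8/3.
The best pure response is r1 with expected payoff 25/6.

25/6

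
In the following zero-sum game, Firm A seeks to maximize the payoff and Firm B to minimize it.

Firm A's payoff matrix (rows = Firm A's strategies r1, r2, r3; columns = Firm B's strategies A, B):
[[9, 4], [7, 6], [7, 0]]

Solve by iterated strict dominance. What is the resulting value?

Column A is strictly dominated by B for Firm B (4<9, 6<7, 0<7); eliminate A.
Row r1 is strictly dominated by row r2 (6>4); eliminate r1.
Row r3 is strictly dominated by row r2 (6>0); eliminate r3.
Only (r2, B) remains, with payoff 6.

6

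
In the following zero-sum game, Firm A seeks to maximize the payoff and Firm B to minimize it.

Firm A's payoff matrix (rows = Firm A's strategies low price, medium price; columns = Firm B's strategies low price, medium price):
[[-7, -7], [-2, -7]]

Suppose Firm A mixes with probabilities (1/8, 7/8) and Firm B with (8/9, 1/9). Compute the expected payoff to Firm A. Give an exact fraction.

-28/9

Against (8/9, 1/9), each row's expected payoff is low price: -7; medium price: -23/9.
Taking the (1/8, 7/8)-weighted average: (1/8)·(-7) + (7/8)·(-23/9) = -28/9.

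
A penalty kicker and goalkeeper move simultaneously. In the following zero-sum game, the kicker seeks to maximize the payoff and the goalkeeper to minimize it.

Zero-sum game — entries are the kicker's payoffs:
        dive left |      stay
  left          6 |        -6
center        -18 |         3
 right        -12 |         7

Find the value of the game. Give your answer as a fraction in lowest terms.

-30/31

Row center is strictly dominated by row right, so the kicker never plays it.
The remaining 2×2 game on (left, right) × (dive left, stay) has no saddle point. Let the kicker play left with probability p; indifference gives 6p − 12(1−p) = −6p + 7(1−p), so p = 19/31.
Similarly the goalkeeper's optimal q on dive left is 13/31, and the value is 6·(13/31) + (-6)·(18/31) = -30/31.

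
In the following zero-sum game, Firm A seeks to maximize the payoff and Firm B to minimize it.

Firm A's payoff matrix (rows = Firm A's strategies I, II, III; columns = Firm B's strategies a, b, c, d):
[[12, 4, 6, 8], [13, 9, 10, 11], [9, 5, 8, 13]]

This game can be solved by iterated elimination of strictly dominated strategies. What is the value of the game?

Row I is strictly dominated by row II (13>12, 9>4, 10>6, 11>8); eliminate I.
Column d is strictly dominated by b for Firm B (9<11, 5<13); eliminate d.
Row III is strictly dominated by row II (13>9, 9>5, 10>8); eliminate III.
Column a is strictly dominated by b for Firm B (9<13); eliminate a.
Column c is strictly dominated by b for Firm B (9<10); eliminate c.
Only (II, b) remains, with payoff 9.

9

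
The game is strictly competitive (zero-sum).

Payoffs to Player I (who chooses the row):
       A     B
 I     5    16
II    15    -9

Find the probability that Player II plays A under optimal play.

Row minima are 5 and -9, so Player I's maximin is 5; column maxima are 15 and 16, so Player II's minimax is 15. These differ, so the equilibrium is in mixed strategies.
Let Player II play A with probability q. Player I is indifferent when 5q + 16(1−q) = 15q − 9(1−q), giving q = 5/7.

5/7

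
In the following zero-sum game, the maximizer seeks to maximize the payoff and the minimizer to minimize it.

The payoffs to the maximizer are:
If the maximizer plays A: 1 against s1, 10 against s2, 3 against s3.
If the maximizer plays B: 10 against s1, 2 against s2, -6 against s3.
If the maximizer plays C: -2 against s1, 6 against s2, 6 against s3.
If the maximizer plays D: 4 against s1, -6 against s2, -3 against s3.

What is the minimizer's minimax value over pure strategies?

The worst case (largest entry) in each column is s1: 10, s2: 10, s3: 6.
The best (smallest) of these is 6.

6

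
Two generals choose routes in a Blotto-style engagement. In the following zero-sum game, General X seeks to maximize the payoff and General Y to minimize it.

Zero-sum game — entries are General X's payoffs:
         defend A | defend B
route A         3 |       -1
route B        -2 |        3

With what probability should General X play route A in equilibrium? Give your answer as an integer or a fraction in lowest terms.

5/9

Row minima are -1 and -2, so General X's maximin is -1; column maxima are 3 and 3, so General Y's minimax is 3. These differ, so the equilibrium is in mixed strategies.
Let General X play route A with probability p. General Y is indifferent when 3p − 2(1−p) = −p + 3(1−p), giving p = 5/9.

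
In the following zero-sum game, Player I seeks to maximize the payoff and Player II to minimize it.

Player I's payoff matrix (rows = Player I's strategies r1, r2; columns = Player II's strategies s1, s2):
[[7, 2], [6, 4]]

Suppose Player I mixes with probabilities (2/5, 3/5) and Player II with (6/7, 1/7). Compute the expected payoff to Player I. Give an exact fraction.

Against (6/7, 1/7), each row's expected payoff is r1: 44/7; r2: 40/7.
Taking the (2/5, 3/5)-weighted average: (2/5)·(44/7) + (3/5)·(40/7) = 208/35.

208/35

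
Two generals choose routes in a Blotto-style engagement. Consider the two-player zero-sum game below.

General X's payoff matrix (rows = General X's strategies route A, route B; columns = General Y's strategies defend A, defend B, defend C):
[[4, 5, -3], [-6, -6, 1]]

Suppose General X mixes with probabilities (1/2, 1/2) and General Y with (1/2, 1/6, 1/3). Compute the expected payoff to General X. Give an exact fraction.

-11/12

Against (1/2, 1/6, 1/3), each row's expected payoff is route A: 11/6; route B: -11/3.
Taking the (1/2, 1/2)-weighted average: (1/2)·(11/6) + (1/2)·(-11/3) = -11/12.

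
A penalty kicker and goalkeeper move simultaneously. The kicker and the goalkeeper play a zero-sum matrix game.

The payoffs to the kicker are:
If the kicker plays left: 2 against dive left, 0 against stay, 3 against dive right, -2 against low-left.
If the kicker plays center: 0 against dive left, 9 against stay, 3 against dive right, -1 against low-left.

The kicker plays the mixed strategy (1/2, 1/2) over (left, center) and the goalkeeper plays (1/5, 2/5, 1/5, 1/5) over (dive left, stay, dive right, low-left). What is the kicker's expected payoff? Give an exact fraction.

23/10

Against (1/5, 2/5, 1/5, 1/5), each row's expected payoff is left: 3/5; center: 4.
Taking the (1/2, 1/2)-weighted average: (1/2)·(3/5) + (1/2)·(4) = 23/10.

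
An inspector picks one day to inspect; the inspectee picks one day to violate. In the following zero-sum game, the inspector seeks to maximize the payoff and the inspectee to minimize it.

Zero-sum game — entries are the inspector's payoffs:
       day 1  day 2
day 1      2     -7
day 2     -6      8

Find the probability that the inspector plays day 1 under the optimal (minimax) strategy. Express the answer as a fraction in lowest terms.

14/23

Row minima are -7 and -6, so the inspector's maximin is -6; column maxima are 2 and 8, so the inspectee's minimax is 2. These differ, so the equilibrium is in mixed strategies.
Let the inspector play day 1 with probability p. The inspectee is indifferent when 2p − 6(1−p) = −7p + 8(1−p), giving p = 14/23.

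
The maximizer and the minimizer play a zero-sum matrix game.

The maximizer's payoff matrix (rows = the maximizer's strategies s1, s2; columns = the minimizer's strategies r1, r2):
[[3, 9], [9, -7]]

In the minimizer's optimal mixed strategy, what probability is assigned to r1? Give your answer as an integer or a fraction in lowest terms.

8/11

Row minima are 3 and -7, so the maximizer's maximin is 3; column maxima are 9 and 9, so the minimizer's minimax is 9. These differ, so the equilibrium is in mixed strategies.
Let the minimizer play r1 with probability q. The maximizer is indifferent when 3q + 9(1−q) = 9q − 7(1−q), giving q = 8/11.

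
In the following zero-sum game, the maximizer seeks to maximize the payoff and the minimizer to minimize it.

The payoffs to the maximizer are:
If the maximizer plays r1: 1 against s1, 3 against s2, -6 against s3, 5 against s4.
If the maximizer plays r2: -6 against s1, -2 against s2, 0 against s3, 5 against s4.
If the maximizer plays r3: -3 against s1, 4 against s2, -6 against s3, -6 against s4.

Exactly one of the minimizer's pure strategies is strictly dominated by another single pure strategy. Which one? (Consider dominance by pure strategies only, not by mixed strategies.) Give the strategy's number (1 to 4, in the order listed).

The minimizer prefers columns that give the maximizer less. Compare s2 with s1: 1 < 3, -6 < -2, -3 < 4.
So s1 strictly dominates s2 for the minimizer; s2 is strictly dominated.

2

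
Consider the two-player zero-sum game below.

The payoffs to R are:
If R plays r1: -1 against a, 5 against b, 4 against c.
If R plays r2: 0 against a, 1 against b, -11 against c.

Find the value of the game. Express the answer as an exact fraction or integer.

Column b is strictly dominated by a for C (it gives R more in every row).
The remaining 2×2 game on (r1, r2) × (a, c) has no saddle point. Let R play r1 with probability p; indifference gives −p = 4p − 11(1−p), so p = 11/16.
Similarly C's optimal q on a is 15/16, and the value is -1·(15/16) + (4)·(1/16) = -11/16.

-11/16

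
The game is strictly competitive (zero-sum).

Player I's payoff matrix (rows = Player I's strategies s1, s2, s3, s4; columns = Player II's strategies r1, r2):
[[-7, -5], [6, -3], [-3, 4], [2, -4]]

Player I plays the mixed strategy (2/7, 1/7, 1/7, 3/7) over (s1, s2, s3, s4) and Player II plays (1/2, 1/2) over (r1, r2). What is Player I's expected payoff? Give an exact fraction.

-13/7

Against (1/2, 1/2), each row's expected payoff is s1: -6; s2: 3/2; s3: 1/2; s4: -1.
Taking the (2/7, 1/7, 1/7, 3/7)-weighted average: (2/7)·(-6) + (1/7)·(3/2) + (1/7)·(1/2) + (3/7)·(-1) = -13/7.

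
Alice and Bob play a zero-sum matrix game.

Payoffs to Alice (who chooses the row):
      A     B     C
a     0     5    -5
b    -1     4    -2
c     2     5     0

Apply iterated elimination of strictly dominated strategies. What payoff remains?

0

Row b is strictly dominated by row c (2>-1, 5>4, 0>-2); eliminate b.
Column B is strictly dominated by A for Bob (0<5, 2<5); eliminate B.
Column A is strictly dominated by C for Bob (-5<0, 0<2); eliminate A.
Row a is strictly dominated by row c (0>-5); eliminate a.
Only (c, C) remains, with payoff 0.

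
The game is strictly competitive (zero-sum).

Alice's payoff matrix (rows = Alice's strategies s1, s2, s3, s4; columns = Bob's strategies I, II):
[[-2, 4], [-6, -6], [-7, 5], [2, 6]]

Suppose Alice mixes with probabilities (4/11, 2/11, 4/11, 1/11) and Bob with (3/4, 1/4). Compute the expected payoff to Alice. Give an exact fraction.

Against (3/4, 1/4), each row's expected payoff is s1: -1/2; s2: -6; s3: -4; s4: 3.
Taking the (4/11, 2/11, 4/11, 1/11)-weighted average: (4/11)·(-1/2) + (2/11)·(-6) + (4/11)·(-4) + (1/11)·(3) = -27/11.

-27/11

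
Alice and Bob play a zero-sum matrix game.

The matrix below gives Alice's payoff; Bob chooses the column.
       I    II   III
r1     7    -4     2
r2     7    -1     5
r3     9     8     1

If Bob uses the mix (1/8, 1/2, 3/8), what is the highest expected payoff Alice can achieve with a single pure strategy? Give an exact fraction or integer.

11/2

r1: (7)·(1/8) + (-4)·(1/2) + (2)·(3/8) = -3/8.
r2: (7)·(1/8) + (-1)·(1/2) + (5)·(3/8) = 9/4.
r3: (9)·(1/8) + (8)·(1/2) + (1)·(3/8) = 11/2.
The best pure response is r3 with expected payoff 11/2.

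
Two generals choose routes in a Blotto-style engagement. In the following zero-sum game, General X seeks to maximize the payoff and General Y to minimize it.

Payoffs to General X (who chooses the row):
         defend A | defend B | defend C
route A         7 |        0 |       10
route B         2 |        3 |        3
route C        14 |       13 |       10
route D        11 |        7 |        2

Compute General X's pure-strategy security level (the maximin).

The worst-case payoff for each row is route A: 0, route B: 2, route C: 10, route D: 2.
The best of these is 10.

10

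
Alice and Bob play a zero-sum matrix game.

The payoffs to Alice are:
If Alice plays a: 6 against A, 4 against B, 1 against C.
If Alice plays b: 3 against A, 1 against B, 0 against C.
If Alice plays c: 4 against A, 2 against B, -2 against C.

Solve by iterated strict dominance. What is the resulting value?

1

Row b is strictly dominated by row a (6>3, 4>1, 1>0); eliminate b.
Column B is strictly dominated by C for Bob (1<4, -2<2); eliminate B.
Column A is strictly dominated by C for Bob (1<6, -2<4); eliminate A.
Row c is strictly dominated by row a (1>-2); eliminate c.
Only (a, C) remains, with payoff 1.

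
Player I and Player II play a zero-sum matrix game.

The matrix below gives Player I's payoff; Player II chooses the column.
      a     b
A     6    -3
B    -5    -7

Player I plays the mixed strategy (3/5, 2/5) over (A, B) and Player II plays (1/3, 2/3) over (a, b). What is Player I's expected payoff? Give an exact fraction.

Against (1/3, 2/3), each row's expected payoff is A: 0; B: -19/3.
Taking the (3/5, 2/5)-weighted average: (3/5)·(0) + (2/5)·(-19/3) = -38/15.

-38/15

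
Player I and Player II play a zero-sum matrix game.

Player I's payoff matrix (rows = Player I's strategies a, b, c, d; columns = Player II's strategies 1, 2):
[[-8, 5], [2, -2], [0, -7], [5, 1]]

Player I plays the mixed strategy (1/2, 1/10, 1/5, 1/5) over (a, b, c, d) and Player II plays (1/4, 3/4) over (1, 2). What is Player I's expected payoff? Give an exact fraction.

1/8

Against (1/4, 3/4), each row's expected payoff is a: 7/4; b: -1; c: -21/4; d: 2.
Taking the (1/2, 1/10, 1/5, 1/5)-weighted average: (1/2)·(7/4) + (1/10)·(-1) + (1/5)·(-21/4) + (1/5)·(2) = 1/8.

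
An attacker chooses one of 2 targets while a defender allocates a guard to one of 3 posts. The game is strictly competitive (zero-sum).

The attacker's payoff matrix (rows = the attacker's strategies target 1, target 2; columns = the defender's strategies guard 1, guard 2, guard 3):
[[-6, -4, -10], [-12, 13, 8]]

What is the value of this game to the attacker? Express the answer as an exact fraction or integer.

Column guard 2 is strictly dominated by guard 3 for the defender (it gives the attacker more in every row).
The remaining 2×2 game on (target 1, target 2) × (guard 1, guard 3) has no saddle point. Let the attacker play target 1 with probability p; indifference gives −6p − 12(1−p) = −10p + 8(1−p), so p = 5/6.
Similarly the defender's optimal q on guard 1 is 3/4, and the value is -6·(3/4) + (-10)·(1/4) = -7.

-7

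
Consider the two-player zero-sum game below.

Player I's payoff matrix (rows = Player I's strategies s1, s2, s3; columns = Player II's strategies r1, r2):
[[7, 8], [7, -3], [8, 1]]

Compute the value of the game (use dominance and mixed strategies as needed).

Row s2 is strictly dominated by row s3, so Player I never plays it.
The remaining 2×2 game on (s1, s3) × (r1, r2) has no saddle point. Let Player I play s1 with probability p; indifference gives 7p + 8(1−p) = 8p + (1−p), so p = 7/8.
Similarly Player II's optimal q on r1 is 7/8, and the value is 7·(7/8) + (8)·(1/8) = 57/8.

57/8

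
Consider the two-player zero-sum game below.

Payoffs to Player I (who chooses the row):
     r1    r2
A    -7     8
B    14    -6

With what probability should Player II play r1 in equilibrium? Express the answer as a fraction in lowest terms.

2/5

Row minima are -7 and -6, so Player I's maximin is -6; column maxima are 14 and 8, so Player II's minimax is 8. These differ, so the equilibrium is in mixed strategies.
Let Player II play r1 with probability q. Player I is indifferent when −7q + 8(1−q) = 14q − 6(1−q), giving q = 2/5.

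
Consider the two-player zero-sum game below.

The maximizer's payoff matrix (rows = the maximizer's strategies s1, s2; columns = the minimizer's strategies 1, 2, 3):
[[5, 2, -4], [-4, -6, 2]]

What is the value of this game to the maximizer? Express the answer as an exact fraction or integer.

-10/7

Column 1 is strictly dominated by 2 for the minimizer (it gives the maximizer more in every row).
The remaining 2×2 game on (s1, s2) × (2, 3) has no saddle point. Let the maximizer play s1 with probability p; indifference gives 2p − 6(1−p) = −4p + 2(1−p), so p = 4/7.
Similarly the minimizer's optimal q on 2 is 3/7, and the value is 2·(3/7) + (-4)·(4/7) = -10/7.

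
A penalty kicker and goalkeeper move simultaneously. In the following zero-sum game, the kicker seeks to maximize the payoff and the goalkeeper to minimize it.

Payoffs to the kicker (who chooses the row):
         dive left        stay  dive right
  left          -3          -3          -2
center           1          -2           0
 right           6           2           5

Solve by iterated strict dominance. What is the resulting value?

2

Row center is strictly dominated by row right (6>1, 2>-2, 5>0); eliminate center.
Column dive right is strictly dominated by stay for the goalkeeper (-3<-2, 2<5); eliminate dive right.
Row left is strictly dominated by row right (6>-3, 2>-3); eliminate left.
Column dive left is strictly dominated by stay for the goalkeeper (2<6); eliminate dive left.
Only (right, stay) remains, with payoff 2.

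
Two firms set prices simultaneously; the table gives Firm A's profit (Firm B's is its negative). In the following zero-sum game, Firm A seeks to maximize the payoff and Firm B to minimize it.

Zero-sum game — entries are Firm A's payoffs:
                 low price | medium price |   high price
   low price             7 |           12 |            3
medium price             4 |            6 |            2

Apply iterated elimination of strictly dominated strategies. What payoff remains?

3

Column low price is strictly dominated by high price for Firm B (3<7, 2<4); eliminate low price.
Row medium price is strictly dominated by row low price (12>6, 3>2); eliminate medium price.
Column medium price is strictly dominated by high price for Firm B (3<12); eliminate medium price.
Only (low price, high price) remains, with payoff 3.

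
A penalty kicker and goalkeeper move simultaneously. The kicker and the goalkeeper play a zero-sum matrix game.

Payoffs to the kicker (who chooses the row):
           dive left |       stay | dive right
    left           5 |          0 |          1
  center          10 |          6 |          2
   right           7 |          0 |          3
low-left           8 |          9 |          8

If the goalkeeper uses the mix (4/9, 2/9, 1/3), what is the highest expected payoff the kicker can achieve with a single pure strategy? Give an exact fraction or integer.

left: (5)·(4/9) + (0)·(2/9) + (1)·(1/3) = 23/9.
center: (10)·(4/9) + (6)·(2/9) + (2)·(1/3) = 58/9.
right: (7)·(4/9) + (0)·(2/9) + (3)·(1/3) = 37/9.
low-left: (8)·(4/9) + (9)·(2/9) + (8)·(1/3) = 74/9.
The best pure response is low-left with expected payoff 74/9.

74/9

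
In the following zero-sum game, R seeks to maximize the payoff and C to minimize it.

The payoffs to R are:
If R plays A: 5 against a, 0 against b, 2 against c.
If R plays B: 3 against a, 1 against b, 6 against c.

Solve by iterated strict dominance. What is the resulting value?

1

Column c is strictly dominated by b for C (0<2, 1<6); eliminate c.
Column a is strictly dominated by b for C (0<5, 1<3); eliminate a.
Row A is strictly dominated by row B (1>0); eliminate A.
Only (B, b) remains, with payoff 1.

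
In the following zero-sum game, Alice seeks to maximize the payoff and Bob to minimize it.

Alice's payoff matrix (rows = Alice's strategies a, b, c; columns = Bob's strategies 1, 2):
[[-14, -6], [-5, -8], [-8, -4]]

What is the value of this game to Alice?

Row a is strictly dominated by row c, so Alice never plays it.
The remaining 2×2 game on (b, c) × (1, 2) has no saddle point. Let Alice play b with probability p; indifference gives −5p − 8(1−p) = −8p − 4(1−p), so p = 4/7.
Similarly Bob's optimal q on 1 is 4/7, and the value is -5·(4/7) + (-8)·(3/7) = -44/7.

-44/7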